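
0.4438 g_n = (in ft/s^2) 14.28. Check: 1 g_n = 9.80665 m/s^2, so 0.4438 g_n = 0.4438 * 9.80665 = 4.3521913 m/s^2. 1 ft/s^2 = 0.3048 m/s^2, so 4.3521913 m/s^2 = 4.3521913 / 0.3048 = 14.278843 ft/s^2 ≈ 14.28 ft/s^2 (4 s.f.).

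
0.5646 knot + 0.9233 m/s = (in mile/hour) 1 knot = 0.51444444 m/s, so 0.5646 knot = 0.5646 * 0.51444444 = 0.29045533 m/s. 0.9233 m/s is already in m/s. Sum: 0.29045533 + 0.9233 = 1.2137553 m/s. 1 mile/hour = 0.44704 m/s, so 1.2137553 m/s = 1.2137553 / 0.44704 = 2.7150934 mile/hour ≈ 2.715 mile/hour (4 s.f.). Final answer: 2.715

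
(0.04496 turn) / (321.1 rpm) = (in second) 1 turn = 6.2831853 rad, so 0.04496 turn = 0.04496 * 6.2831853 = 0.28249201 rad. 1 rpm = 0.10471976 rad/s, so 321.1 rpm = 321.1 * 0.10471976 = 33.625513 rad/s. Combine: 0.28249201 rad / 33.625513 rad/s = 0.0084011211 s. 0.0084011211 s = 0.0084011211 second ≈ 0.008401 second (4 s.f.). Final answer: 0.008401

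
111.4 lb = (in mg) 5.053e+07. Check: 1 lb = 0.45359237 kg, so 111.4 lb = 111.4 * 0.45359237 = 50.53019 kg. 1 mg = 1e-06 kg, so 50.53019 kg = 50.53019 / 1e-06 = 50530190 mg ≈ 5.053e+07 mg (4 s.f.).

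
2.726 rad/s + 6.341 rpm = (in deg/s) 194.2. Check: 2.726 rad/s is already in rad/s. 1 rpm = 0.10471976 rad/s, so 6.341 rpm = 6.341 * 0.10471976 = 0.66402797 rad/s. Sum: 2.726 + 0.66402797 = 3.390028 rad/s. 1 deg/s = 0.017453293 rad/s, so 3.390028 rad/s = 3.390028 / 0.017453293 = 194.23429 deg/s ≈ 194.2 deg/s (4 s.f.).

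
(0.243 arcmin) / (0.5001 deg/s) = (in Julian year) 1 arcmin = 0.00029088821 rad, so 0.243 arcmin = 0.243 * 0.00029088821 = 7.0685835e-05 rad. 1 deg/s = 0.017453293 rad/s, so 0.5001 deg/s = 0.5001 * 0.017453293 = 0.0087283916 rad/s. Combine: 7.0685835e-05 rad / 0.0087283916 rad/s = 0.0080983803 s. 1 Julian year = 31557600 s, so 0.0080983803 s = 0.0080983803 / 31557600 = 2.5662219e-10 Julian year ≈ 2.566e-10 Julian year (4 s.f.). Final answer: 2.566e-10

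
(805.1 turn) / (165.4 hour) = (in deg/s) 1 turn = 6.2831853 rad, so 805.1 turn = 805.1 * 6.2831853 = 5058.5925 rad. 1 hour = 3600 s, so 165.4 hour = 165.4 * 3600 = 595440 s. Combine: 5058.5925 rad / 595440 s = 0.0084955537 rad/s. 1 deg/s = 0.017453293 rad/s, so 0.0084955537 rad/s = 0.0084955537 / 0.017453293 = 0.48675937 deg/s ≈ 0.4868 deg/s (4 s.f.). Final answer: 0.4868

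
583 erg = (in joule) 1 erg = 1e-07 J, so 583 erg = 583 * 1e-07 = 5.83e-05 J. 5.83e-05 J = 5.83e-05 joule. Final answer: 5.83e-05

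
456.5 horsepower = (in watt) 3.404e+05. Check: 1 horsepower = 745.69987 W, so 456.5 horsepower = 456.5 * 745.69987 = 340411.99 W. 340411.99 W = 340411.99 watt ≈ 3.404e+05 watt (4 s.f.).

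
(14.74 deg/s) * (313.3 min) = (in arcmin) 1.662e+07. Check: 1 deg/s = 0.017453293 rad/s, so 14.74 deg/s = 14.74 * 0.017453293 = 0.25726153 rad/s. 1 min = 60 s, so 313.3 min = 313.3 * 60 = 18798 s. Combine: 0.25726153 rad/s * 18798 s = 4836.0023 rad. 1 arcmin = 0.00029088821 rad, so 4836.0023 rad = 4836.0023 / 0.00029088821 = 16624951 arcmin ≈ 1.662e+07 arcmin (4 s.f.).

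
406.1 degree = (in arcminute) 1 degree = 0.017453293 rad, so 406.1 degree = 406.1 * 0.017453293 = 7.0877821 rad. 1 arcminute = 0.00029088821 rad, so 7.0877821 rad = 7.0877821 / 0.00029088821 = 24366 arcminute ≈ 2.437e+04 arcminute (4 s.f.). Final answer: 2.437e+04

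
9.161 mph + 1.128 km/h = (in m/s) 4.409. Check: 1 mph = 0.44704 m/s, so 9.161 mph = 9.161 * 0.44704 = 4.0953334 m/s. 1 km/h = 0.27777778 m/s, so 1.128 km/h = 1.128 * 0.27777778 = 0.31333333 m/s. Sum: 4.0953334 + 0.31333333 = 4.4086668 m/s. Result: 4.4086668 m/s ≈ 4.409 m/s (4 s.f.).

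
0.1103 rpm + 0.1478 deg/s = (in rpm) 0.1349. Check: 1 rpm = 0.10471976 rad/s, so 0.1103 rpm = 0.1103 * 0.10471976 = 0.011550589 rad/s. 1 deg/s = 0.017453293 rad/s, so 0.1478 deg/s = 0.1478 * 0.017453293 = 0.0025795966 rad/s. Sum: 0.011550589 + 0.0025795966 = 0.014130186 rad/s. 1 rpm = 0.10471976 rad/s, so 0.014130186 rad/s = 0.014130186 / 0.10471976 = 0.13493333 rpm ≈ 0.1349 rpm (4 s.f.).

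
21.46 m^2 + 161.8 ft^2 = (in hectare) 0.003649. Check: 21.46 m^2 is already in m^2. 1 ft^2 = 0.09290304 m^2, so 161.8 ft^2 = 161.8 * 0.09290304 = 15.031712 m^2. Sum: 21.46 + 15.031712 = 36.491712 m^2. 1 hectare = 10000 m^2, so 36.491712 m^2 = 36.491712 / 10000 = 0.0036491712 hectare ≈ 0.003649 hectare (4 s.f.).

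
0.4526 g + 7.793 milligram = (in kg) 0.0004604. Check: 1 g = 0.001 kg, so 0.4526 g = 0.4526 * 0.001 = 0.0004526 kg. 1 milligram = 1e-06 kg, so 7.793 milligram = 7.793 * 1e-06 = 7.793e-06 kg. Sum: 0.0004526 + 7.793e-06 = 0.000460393 kg. Result: 0.000460393 kg ≈ 0.0004604 kg (4 s.f.).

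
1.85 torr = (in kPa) 0.2466. Check: 1 torr = 133.32237 Pa, so 1.85 torr = 1.85 * 133.32237 = 246.64638 Pa. 1 kPa = 1000 Pa, so 246.64638 Pa = 246.64638 / 1000 = 0.24664638 kPa ≈ 0.2466 kPa (4 s.f.).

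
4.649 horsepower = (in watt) 1 horsepower = 745.69987 W, so 4.649 horsepower = 4.649 * 745.69987 = 3466.7587 W. 3466.7587 W = 3466.7587 watt ≈ 3467 watt (4 s.f.). Final answer: 3467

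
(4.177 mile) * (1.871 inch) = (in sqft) 3439. Check: 1 mile = 1609.344 m, so 4.177 mile = 4.177 * 1609.344 = 6722.2299 m. 1 inch = 0.0254 m, so 1.871 inch = 1.871 * 0.0254 = 0.0475234 m. Combine: 6722.2299 m * 0.0475234 m = 319.46322 m^2. 1 sqft = 0.09290304 m^2, so 319.46322 m^2 = 319.46322 / 0.09290304 = 3438.6735 sqft ≈ 3439 sqft (4 s.f.).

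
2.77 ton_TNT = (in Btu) 1.098e+07. Check: 1 ton_TNT = 4.184e+09 J, so 2.77 ton_TNT = 2.77 * 4.184e+09 = 1.158968e+10 J. 1 Btu = 1055.0559 J, so 1.158968e+10 J = 1.158968e+10 / 1055.0559 = 10984897 Btu ≈ 1.098e+07 Btu (4 s.f.).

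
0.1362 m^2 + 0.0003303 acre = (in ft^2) 0.1362 m^2 is already in m^2. 1 acre = 4046.8564 m^2, so 0.0003303 acre = 0.0003303 * 4046.8564 = 1.3366767 m^2. Sum: 0.1362 + 1.3366767 = 1.4728767 m^2. 1 ft^2 = 0.09290304 m^2, so 1.4728767 m^2 = 1.4728767 / 0.09290304 = 15.853913 ft^2 ≈ 15.85 ft^2 (4 s.f.). Final answer: 15.85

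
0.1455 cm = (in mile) 1 cm = 0.01 m, so 0.1455 cm = 0.1455 * 0.01 = 0.001455 m. 1 mile = 1609.344 m, so 0.001455 m = 0.001455 / 1609.344 = 9.0409508e-07 mile ≈ 9.041e-07 mile (4 s.f.). Final answer: 9.041e-07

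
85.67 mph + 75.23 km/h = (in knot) 1 mph = 0.44704 m/s, so 85.67 mph = 85.67 * 0.44704 = 38.297917 m/s. 1 km/h = 0.27777778 m/s, so 75.23 km/h = 75.23 * 0.27777778 = 20.897222 m/s. Sum: 38.297917 + 20.897222 = 59.195139 m/s. 1 knot = 0.51444444 m/s, so 59.195139 m/s = 59.195139 / 0.51444444 = 115.06614 knot ≈ 115.1 knot (4 s.f.). Final answer: 115.1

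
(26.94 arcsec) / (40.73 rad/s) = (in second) 1 arcsec = 4.8481368e-06 rad, so 26.94 arcsec = 26.94 * 4.8481368e-06 = 0.00013060881 rad. 40.73 rad/s is already in rad/s. Combine: 0.00013060881 rad / 40.73 rad/s = 3.2066979e-06 s. 3.2066979e-06 s = 3.2066979e-06 second ≈ 3.207e-06 second (4 s.f.). Final answer: 3.207e-06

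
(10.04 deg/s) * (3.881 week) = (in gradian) 2.618e+07. Check: 1 deg/s = 0.017453293 rad/s, so 10.04 deg/s = 10.04 * 0.017453293 = 0.17523106 rad/s. 1 week = 604800 s, so 3.881 week = 3.881 * 604800 = 2347228.8 s. Combine: 0.17523106 rad/s * 2347228.8 s = 411307.38 rad. 1 gradian = 0.015707963 rad, so 411307.38 rad = 411307.38 / 0.015707963 = 26184641 gradian ≈ 2.618e+07 gradian (4 s.f.).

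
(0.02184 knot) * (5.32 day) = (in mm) 1 knot = 0.51444444 m/s, so 0.02184 knot = 0.02184 * 0.51444444 = 0.011235467 m/s. 1 day = 86400 s, so 5.32 day = 5.32 * 86400 = 459648 s. Combine: 0.011235467 m/s * 459648 s = 5164.3598 m. 1 mm = 0.001 m, so 5164.3598 m = 5164.3598 / 0.001 = 5164359.8 mm ≈ 5.164e+06 mm (4 s.f.). Final answer: 5.164e+06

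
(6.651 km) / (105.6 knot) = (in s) 122.4. Check: 1 km = 1000 m, so 6.651 km = 6.651 * 1000 = 6651 m. 1 knot = 0.51444444 m/s, so 105.6 knot = 105.6 * 0.51444444 = 54.325333 m/s. Combine: 6651 m / 54.325333 m/s = 122.42907 s. Result: 122.42907 s ≈ 122.4 s (4 s.f.).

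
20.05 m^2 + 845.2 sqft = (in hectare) 20.05 m^2 is already in m^2. 1 sqft = 0.09290304 m^2, so 845.2 sqft = 845.2 * 0.09290304 = 78.521649 m^2. Sum: 20.05 + 78.521649 = 98.571649 m^2. 1 hectare = 10000 m^2, so 98.571649 m^2 = 98.571649 / 10000 = 0.0098571649 hectare ≈ 0.009857 hectare (4 s.f.). Final answer: 0.009857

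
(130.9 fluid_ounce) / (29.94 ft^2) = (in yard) 1 fluid_ounce = 2.957353e-05 m^3, so 130.9 fluid_ounce = 130.9 * 2.957353e-05 = 0.003871175 m^3. 1 ft^2 = 0.09290304 m^2, so 29.94 ft^2 = 29.94 * 0.09290304 = 2.781517 m^2. Combine: 0.003871175 m^3 / 2.781517 m^2 = 0.0013917495 m. 1 yard = 0.9144 m, so 0.0013917495 m = 0.0013917495 / 0.9144 = 0.0015220358 yard ≈ 0.001522 yard (4 s.f.). Final answer: 0.001522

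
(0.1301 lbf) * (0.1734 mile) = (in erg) 1 lbf = 4.4482216 N, so 0.1301 lbf = 0.1301 * 4.4482216 = 0.57871363 N. 1 mile = 1609.344 m, so 0.1734 mile = 0.1734 * 1609.344 = 279.06025 m. Combine: 0.57871363 N * 279.06025 m = 161.49597 J. 1 erg = 1e-07 J, so 161.49597 J = 161.49597 / 1e-07 = 1.6149597e+09 erg ≈ 1.615e+09 erg (4 s.f.). Final answer: 1.615e+09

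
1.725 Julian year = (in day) 1 Julian year = 31557600 s, so 1.725 Julian year = 1.725 * 31557600 = 54436860 s. 1 day = 86400 s, so 54436860 s = 54436860 / 86400 = 630.05625 day ≈ 630.1 day (4 s.f.). Final answer: 630.1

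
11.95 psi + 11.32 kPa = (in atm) 1 psi = 6894.7573 Pa, so 11.95 psi = 11.95 * 6894.7573 = 82392.35 Pa. 1 kPa = 1000 Pa, so 11.32 kPa = 11.32 * 1000 = 11320 Pa. Sum: 82392.35 + 11320 = 93712.35 Pa. 1 atm = 101325 Pa, so 93712.35 Pa = 93712.35 / 101325 = 0.92486898 atm ≈ 0.9249 atm (4 s.f.). Final answer: 0.9249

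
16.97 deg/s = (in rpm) 2.828. Check: 1 deg/s = 0.017453293 rad/s, so 16.97 deg/s = 16.97 * 0.017453293 = 0.29618237 rad/s. 1 rpm = 0.10471976 rad/s, so 0.29618237 rad/s = 0.29618237 / 0.10471976 = 2.8283333 rpm ≈ 2.828 rpm (4 s.f.).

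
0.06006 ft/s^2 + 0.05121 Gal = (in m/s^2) 1 ft/s^2 = 0.3048 m/s^2, so 0.06006 ft/s^2 = 0.06006 * 0.3048 = 0.018306288 m/s^2. 1 Gal = 0.01 m/s^2, so 0.05121 Gal = 0.05121 * 0.01 = 0.0005121 m/s^2. Sum: 0.018306288 + 0.0005121 = 0.018818388 m/s^2. Result: 0.018818388 m/s^2 ≈ 0.01882 m/s^2 (4 s.f.). Final answer: 0.01882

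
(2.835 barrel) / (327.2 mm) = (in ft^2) 14.83. Check: 1 barrel = 0.15898729 m^3, so 2.835 barrel = 2.835 * 0.15898729 = 0.45072898 m^3. 1 mm = 0.001 m, so 327.2 mm = 327.2 * 0.001 = 0.3272 m. Combine: 0.45072898 m^3 / 0.3272 m = 1.3775336 m^2. 1 ft^2 = 0.09290304 m^2, so 1.3775336 m^2 = 1.3775336 / 0.09290304 = 14.827648 ft^2 ≈ 14.83 ft^2 (4 s.f.).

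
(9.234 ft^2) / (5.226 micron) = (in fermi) 1.642e+20. Check: 1 ft^2 = 0.09290304 m^2, so 9.234 ft^2 = 9.234 * 0.09290304 = 0.85786667 m^2. 1 micron = 1e-06 m, so 5.226 micron = 5.226 * 1e-06 = 5.226e-06 m. Combine: 0.85786667 m^2 / 5.226e-06 m = 164153.59 m. 1 fermi = 1e-15 m, so 164153.59 m = 164153.59 / 1e-15 = 1.6415359e+20 fermi ≈ 1.642e+20 fermi (4 s.f.).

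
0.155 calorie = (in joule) 0.6485. Check: 1 calorie = 4.184 J, so 0.155 calorie = 0.155 * 4.184 = 0.64852 J. 0.64852 J = 0.64852 joule ≈ 0.6485 joule (4 s.f.).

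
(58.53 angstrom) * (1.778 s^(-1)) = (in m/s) 1 angstrom = 1e-10 m, so 58.53 angstrom = 58.53 * 1e-10 = 5.853e-09 m. 1.778 s^(-1) = 1.778 Hz. Combine: 5.853e-09 m * 1.778 Hz = 1.0406634e-08 m/s. Result: 1.0406634e-08 m/s ≈ 1.041e-08 m/s (4 s.f.). Final answer: 1.041e-08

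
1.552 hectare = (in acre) 1 hectare = 10000 m^2, so 1.552 hectare = 1.552 * 10000 = 15520 m^2. 1 acre = 4046.8564 m^2, so 15520 m^2 = 15520 / 4046.8564 = 3.8350755 acre ≈ 3.835 acre (4 s.f.). Final answer: 3.835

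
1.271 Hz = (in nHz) 1 nHz = 1e-09 Hz, so 1.271 Hz = 1.271 / 1e-09 = 1.271e+09 nHz. Final answer: 1.271e+09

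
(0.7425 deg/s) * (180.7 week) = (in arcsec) 2.921e+11. Check: 1 deg/s = 0.017453293 rad/s, so 0.7425 deg/s = 0.7425 * 0.017453293 = 0.01295907 rad/s. 1 week = 604800 s, so 180.7 week = 180.7 * 604800 = 1.0928736e+08 s. Combine: 0.01295907 rad/s * 1.0928736e+08 s = 1416262.5 rad. 1 arcsec = 4.8481368e-06 rad, so 1416262.5 rad = 1416262.5 / 4.8481368e-06 = 2.9212511e+11 arcsec ≈ 2.921e+11 arcsec (4 s.f.).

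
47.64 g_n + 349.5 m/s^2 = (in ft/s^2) 1 g_n = 9.80665 m/s^2, so 47.64 g_n = 47.64 * 9.80665 = 467.18881 m/s^2. 349.5 m/s^2 is already in m/s^2. Sum: 467.18881 + 349.5 = 816.68881 m/s^2. 1 ft/s^2 = 0.3048 m/s^2, so 816.68881 m/s^2 = 816.68881 / 0.3048 = 2679.4252 ft/s^2 ≈ 2679 ft/s^2 (4 s.f.). Final answer: 2679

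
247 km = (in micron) 1 km = 1000 m, so 247 km = 247 * 1000 = 247000 m. 1 micron = 1e-06 m, so 247000 m = 247000 / 1e-06 = 2.47e+11 micron. Final answer: 2.47e+11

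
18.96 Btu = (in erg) 1 Btu = 1055.0559 J, so 18.96 Btu = 18.96 * 1055.0559 = 20003.859 J. 1 erg = 1e-07 J, so 20003.859 J = 20003.859 / 1e-07 = 2.0003859e+11 erg ≈ 2e+11 erg (4 s.f.). Final answer: 2e+11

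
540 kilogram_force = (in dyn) 5.296e+08. Check: 1 kilogram_force = 9.80665 N, so 540 kilogram_force = 540 * 9.80665 = 5295.591 N. 1 dyn = 1e-05 N, so 5295.591 N = 5295.591 / 1e-05 = 5.295591e+08 dyn ≈ 5.296e+08 dyn (4 s.f.).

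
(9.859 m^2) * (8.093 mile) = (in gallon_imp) 2.825e+07. Check: 9.859 m^2 is already in m^2. 1 mile = 1609.344 m, so 8.093 mile = 8.093 * 1609.344 = 13024.421 m. Combine: 9.859 m^2 * 13024.421 m = 128407.77 m^3. 1 gallon_imp = 0.00454609 m^3, so 128407.77 m^3 = 128407.77 / 0.00454609 = 28245760 gallon_imp ≈ 2.825e+07 gallon_imp (4 s.f.).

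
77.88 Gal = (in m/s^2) 1 Gal = 0.01 m/s^2, so 77.88 Gal = 77.88 * 0.01 = 0.7788 m/s^2. Result: 0.7788 m/s^2. Final answer: 0.7788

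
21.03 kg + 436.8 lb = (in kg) 21.03 kg is already in kg. 1 lb = 0.45359237 kg, so 436.8 lb = 436.8 * 0.45359237 = 198.12915 kg. Sum: 21.03 + 198.12915 = 219.15915 kg. Result: 219.15915 kg ≈ 219.2 kg (4 s.f.). Final answer: 219.2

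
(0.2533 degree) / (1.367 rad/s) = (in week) 1 degree = 0.017453293 rad, so 0.2533 degree = 0.2533 * 0.017453293 = 0.004420919 rad. 1.367 rad/s is already in rad/s. Combine: 0.004420919 rad / 1.367 rad/s = 0.00323403 s. 1 week = 604800 s, so 0.00323403 s = 0.00323403 / 604800 = 5.3472718e-09 week ≈ 5.347e-09 week (4 s.f.). Final answer: 5.347e-09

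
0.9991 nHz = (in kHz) 9.991e-13. Check: 1 nHz = 1e-09 Hz, so 0.9991 nHz = 0.9991 * 1e-09 = 9.991e-10 Hz. 1 kHz = 1000 Hz, so 9.991e-10 Hz = 9.991e-10 / 1000 = 9.991e-13 kHz.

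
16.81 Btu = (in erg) 1 Btu = 1055.0559 J, so 16.81 Btu = 16.81 * 1055.0559 = 17735.489 J. 1 erg = 1e-07 J, so 17735.489 J = 17735.489 / 1e-07 = 1.7735489e+11 erg ≈ 1.774e+11 erg (4 s.f.). Final answer: 1.774e+11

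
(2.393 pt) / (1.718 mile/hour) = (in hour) 1 pt = 0.00035277778 m, so 2.393 pt = 2.393 * 0.00035277778 = 0.00084419722 m. 1 mile/hour = 0.44704 m/s, so 1.718 mile/hour = 1.718 * 0.44704 = 0.76801472 m/s. Combine: 0.00084419722 m / 0.76801472 m/s = 0.0010991941 s. 1 hour = 3600 s, so 0.0010991941 s = 0.0010991941 / 3600 = 3.0533168e-07 hour ≈ 3.053e-07 hour (4 s.f.). Final answer: 3.053e-07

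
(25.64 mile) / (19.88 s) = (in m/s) 2076. Check: 1 mile = 1609.344 m, so 25.64 mile = 25.64 * 1609.344 = 41263.58 m. 19.88 s is already in s. Combine: 41263.58 m / 19.88 s = 2075.6328 m/s. Result: 2075.6328 m/s ≈ 2076 m/s (4 s.f.).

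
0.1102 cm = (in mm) 1.102. Check: 1 cm = 0.01 m, so 0.1102 cm = 0.1102 * 0.01 = 0.001102 m. 1 mm = 0.001 m, so 0.001102 m = 0.001102 / 0.001 = 1.102 mm.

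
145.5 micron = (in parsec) 4.715e-21. Check: 1 micron = 1e-06 m, so 145.5 micron = 145.5 * 1e-06 = 0.0001455 m. 1 parsec = 3.0856776e+16 m, so 0.0001455 m = 0.0001455 / 3.0856776e+16 = 4.7153339e-21 parsec ≈ 4.715e-21 parsec (4 s.f.).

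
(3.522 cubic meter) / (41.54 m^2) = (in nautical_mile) 4.578e-05. Check: 3.522 cubic meter = 3.522 m^3. 41.54 m^2 is already in m^2. Combine: 3.522 m^3 / 41.54 m^2 = 0.084785749 m. 1 nautical_mile = 1852 m, so 0.084785749 m = 0.084785749 / 1852 = 4.5780642e-05 nautical_mile ≈ 4.578e-05 nautical_mile (4 s.f.).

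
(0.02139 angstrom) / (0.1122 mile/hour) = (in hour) 1.185e-14. Check: 1 angstrom = 1e-10 m, so 0.02139 angstrom = 0.02139 * 1e-10 = 2.139e-12 m. 1 mile/hour = 0.44704 m/s, so 0.1122 mile/hour = 0.1122 * 0.44704 = 0.050157888 m/s. Combine: 2.139e-12 m / 0.050157888 m/s = 4.2645336e-11 s. 1 hour = 3600 s, so 4.2645336e-11 s = 4.2645336e-11 / 3600 = 1.1845927e-14 hour ≈ 1.185e-14 hour (4 s.f.).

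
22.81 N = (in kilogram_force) 1 kilogram_force = 9.80665 N, so 22.81 N = 22.81 / 9.80665 = 2.3259727 kilogram_force ≈ 2.326 kilogram_force (4 s.f.). Final answer: 2.326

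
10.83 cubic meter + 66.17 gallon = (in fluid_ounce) 3.747e+05. Check: 10.83 cubic meter = 10.83 m^3. 1 gallon = 0.0037854118 m^3, so 66.17 gallon = 66.17 * 0.0037854118 = 0.2504807 m^3. Sum: 10.83 + 0.2504807 = 11.080481 m^3. 1 fluid_ounce = 2.957353e-05 m^3, so 11.080481 m^3 = 11.080481 / 2.957353e-05 = 374675.63 fluid_ounce ≈ 3.747e+05 fluid_ounce (4 s.f.).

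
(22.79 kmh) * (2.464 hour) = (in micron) 5.615e+10. Check: 1 kmh = 0.27777778 m/s, so 22.79 kmh = 22.79 * 0.27777778 = 6.3305556 m/s. 1 hour = 3600 s, so 2.464 hour = 2.464 * 3600 = 8870.4 s. Combine: 6.3305556 m/s * 8870.4 s = 56154.56 m. 1 micron = 1e-06 m, so 56154.56 m = 56154.56 / 1e-06 = 5.615456e+10 micron ≈ 5.615e+10 micron (4 s.f.).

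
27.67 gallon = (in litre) 1 gallon = 0.0037854118 m^3, so 27.67 gallon = 27.67 * 0.0037854118 = 0.10474234 m^3. 1 litre = 0.001 m^3, so 0.10474234 m^3 = 0.10474234 / 0.001 = 104.74234 litre ≈ 104.7 litre (4 s.f.). Final answer: 104.7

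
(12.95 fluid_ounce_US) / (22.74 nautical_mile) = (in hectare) 9.094e-13. Check: 1 fluid_ounce_US = 2.957353e-05 m^3, so 12.95 fluid_ounce_US = 12.95 * 2.957353e-05 = 0.00038297721 m^3. 1 nautical_mile = 1852 m, so 22.74 nautical_mile = 22.74 * 1852 = 42114.48 m. Combine: 0.00038297721 m^3 / 42114.48 m = 9.0937181e-09 m^2. 1 hectare = 10000 m^2, so 9.0937181e-09 m^2 = 9.0937181e-09 / 10000 = 9.0937181e-13 hectare ≈ 9.094e-13 hectare (4 s.f.).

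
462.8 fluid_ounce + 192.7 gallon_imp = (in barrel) 1 fluid_ounce = 2.957353e-05 m^3, so 462.8 fluid_ounce = 462.8 * 2.957353e-05 = 0.013686629 m^3. 1 gallon_imp = 0.00454609 m^3, so 192.7 gallon_imp = 192.7 * 0.00454609 = 0.87603154 m^3. Sum: 0.013686629 + 0.87603154 = 0.88971817 m^3. 1 barrel = 0.15898729 m^3, so 0.88971817 m^3 = 0.88971817 / 0.15898729 = 5.5961589 barrel ≈ 5.596 barrel (4 s.f.). Final answer: 5.596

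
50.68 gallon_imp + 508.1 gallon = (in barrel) 13.55. Check: 1 gallon_imp = 0.00454609 m^3, so 50.68 gallon_imp = 50.68 * 0.00454609 = 0.23039584 m^3. 1 gallon = 0.0037854118 m^3, so 508.1 gallon = 508.1 * 0.0037854118 = 1.9233677 m^3. Sum: 0.23039584 + 1.9233677 = 2.1537636 m^3. 1 barrel = 0.15898729 m^3, so 2.1537636 m^3 = 2.1537636 / 0.15898729 = 13.546765 barrel ≈ 13.55 barrel (4 s.f.).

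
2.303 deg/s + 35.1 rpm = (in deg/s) 1 deg/s = 0.017453293 rad/s, so 2.303 deg/s = 2.303 * 0.017453293 = 0.040194933 rad/s. 1 rpm = 0.10471976 rad/s, so 35.1 rpm = 35.1 * 0.10471976 = 3.6756634 rad/s. Sum: 0.040194933 + 3.6756634 = 3.7158583 rad/s. 1 deg/s = 0.017453293 rad/s, so 3.7158583 rad/s = 3.7158583 / 0.017453293 = 212.903 deg/s ≈ 212.9 deg/s (4 s.f.). Final answer: 212.9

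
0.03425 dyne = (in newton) 1 dyne = 1e-05 N, so 0.03425 dyne = 0.03425 * 1e-05 = 3.425e-07 N. 3.425e-07 N = 3.425e-07 newton. Final answer: 3.425e-07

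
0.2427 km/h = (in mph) 1 km/h = 0.27777778 m/s, so 0.2427 km/h = 0.2427 * 0.27777778 = 0.067416667 m/s. 1 mph = 0.44704 m/s, so 0.067416667 m/s = 0.067416667 / 0.44704 = 0.15080679 mph ≈ 0.1508 mph (4 s.f.). Final answer: 0.1508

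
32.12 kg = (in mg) 3.212e+07. Check: 1 mg = 1e-06 kg, so 32.12 kg = 32.12 / 1e-06 = 32120000 mg ≈ 3.212e+07 mg (4 s.f.).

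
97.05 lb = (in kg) 44.02. Check: 1 lb = 0.45359237 kg, so 97.05 lb = 97.05 * 0.45359237 = 44.02114 kg. Result: 44.02114 kg ≈ 44.02 kg (4 s.f.).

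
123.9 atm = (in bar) 125.5. Check: 1 atm = 101325 Pa, so 123.9 atm = 123.9 * 101325 = 12554168 Pa. 1 bar = 100000 Pa, so 12554168 Pa = 12554168 / 100000 = 125.54167 bar ≈ 125.5 bar (4 s.f.).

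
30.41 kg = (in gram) 3.041e+04. Check: 1 gram = 0.001 kg, so 30.41 kg = 30.41 / 0.001 = 30410 gram ≈ 3.041e+04 gram (4 s.f.).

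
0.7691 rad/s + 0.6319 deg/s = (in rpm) 0.7691 rad/s is already in rad/s. 1 deg/s = 0.017453293 rad/s, so 0.6319 deg/s = 0.6319 * 0.017453293 = 0.011028736 rad/s. Sum: 0.7691 + 0.011028736 = 0.78012874 rad/s. 1 rpm = 0.10471976 rad/s, so 0.78012874 rad/s = 0.78012874 / 0.10471976 = 7.4496807 rpm ≈ 7.45 rpm (4 s.f.). Final answer: 7.45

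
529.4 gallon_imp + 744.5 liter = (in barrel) 1 gallon_imp = 0.00454609 m^3, so 529.4 gallon_imp = 529.4 * 0.00454609 = 2.4067 m^3. 1 liter = 0.001 m^3, so 744.5 liter = 744.5 * 0.001 = 0.7445 m^3. Sum: 2.4067 + 0.7445 = 3.1512 m^3. 1 barrel = 0.15898729 m^3, so 3.1512 m^3 = 3.1512 / 0.15898729 = 19.820452 barrel ≈ 19.82 barrel (4 s.f.). Final answer: 19.82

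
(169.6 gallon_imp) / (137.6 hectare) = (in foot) 1.838e-06. Check: 1 gallon_imp = 0.00454609 m^3, so 169.6 gallon_imp = 169.6 * 0.00454609 = 0.77101686 m^3. 1 hectare = 10000 m^2, so 137.6 hectare = 137.6 * 10000 = 1376000 m^2. Combine: 0.77101686 m^3 / 1376000 m^2 = 5.6033202e-07 m. 1 foot = 0.3048 m, so 5.6033202e-07 m = 5.6033202e-07 / 0.3048 = 1.8383597e-06 foot ≈ 1.838e-06 foot (4 s.f.).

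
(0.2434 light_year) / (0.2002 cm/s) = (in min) 1 light_year = 9.4607305e+15 m, so 0.2434 light_year = 0.2434 * 9.4607305e+15 = 2.3027418e+15 m. 1 cm/s = 0.01 m/s, so 0.2002 cm/s = 0.2002 * 0.01 = 0.002002 m/s. Combine: 2.3027418e+15 m / 0.002002 m/s = 1.1502207e+18 s. 1 min = 60 s, so 1.1502207e+18 s = 1.1502207e+18 / 60 = 1.9170345e+16 min ≈ 1.917e+16 min (4 s.f.). Final answer: 1.917e+16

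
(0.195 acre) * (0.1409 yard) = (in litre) 1 acre = 4046.8564 m^2, so 0.195 acre = 0.195 * 4046.8564 = 789.137 m^2. 1 yard = 0.9144 m, so 0.1409 yard = 0.1409 * 0.9144 = 0.12883896 m. Combine: 789.137 m^2 * 0.12883896 m = 101.67159 m^3. 1 litre = 0.001 m^3, so 101.67159 m^3 = 101.67159 / 0.001 = 101671.59 litre ≈ 1.017e+05 litre (4 s.f.). Final answer: 1.017e+05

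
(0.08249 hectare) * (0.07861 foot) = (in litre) 1.976e+04. Check: 1 hectare = 10000 m^2, so 0.08249 hectare = 0.08249 * 10000 = 824.9 m^2. 1 foot = 0.3048 m, so 0.07861 foot = 0.07861 * 0.3048 = 0.023960328 m. Combine: 824.9 m^2 * 0.023960328 m = 19.764875 m^3. 1 litre = 0.001 m^3, so 19.764875 m^3 = 19.764875 / 0.001 = 19764.875 litre ≈ 1.976e+04 litre (4 s.f.).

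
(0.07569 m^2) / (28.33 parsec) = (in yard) 0.07569 m^2 is already in m^2. 1 parsec = 3.0856776e+16 m, so 28.33 parsec = 28.33 * 3.0856776e+16 = 8.7417246e+17 m. Combine: 0.07569 m^2 / 8.7417246e+17 m = 8.6584746e-20 m. 1 yard = 0.9144 m, so 8.6584746e-20 m = 8.6584746e-20 / 0.9144 = 9.4690229e-20 yard ≈ 9.469e-20 yard (4 s.f.). Final answer: 9.469e-20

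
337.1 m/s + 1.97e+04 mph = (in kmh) 337.1 m/s is already in m/s. 1 mph = 0.44704 m/s, so 1.97e+04 mph = 1.97e+04 * 0.44704 = 8806.688 m/s. Sum: 337.1 + 8806.688 = 9143.788 m/s. 1 kmh = 0.27777778 m/s, so 9143.788 m/s = 9143.788 / 0.27777778 = 32917.637 kmh ≈ 3.292e+04 kmh (4 s.f.). Final answer: 3.292e+04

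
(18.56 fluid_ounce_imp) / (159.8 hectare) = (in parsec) 1.069e-26. Check: 1 fluid_ounce_imp = 2.8413063e-05 m^3, so 18.56 fluid_ounce_imp = 18.56 * 2.8413063e-05 = 0.00052734644 m^3. 1 hectare = 10000 m^2, so 159.8 hectare = 159.8 * 10000 = 1598000 m^2. Combine: 0.00052734644 m^3 / 1598000 m^2 = 3.3000403e-10 m. 1 parsec = 3.0856776e+16 m, so 3.3000403e-10 m = 3.3000403e-10 / 3.0856776e+16 = 1.0694702e-26 parsec ≈ 1.069e-26 parsec (4 s.f.).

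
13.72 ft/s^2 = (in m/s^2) 1 ft/s^2 = 0.3048 m/s^2, so 13.72 ft/s^2 = 13.72 * 0.3048 = 4.181856 m/s^2. Result: 4.181856 m/s^2 ≈ 4.182 m/s^2 (4 s.f.). Final answer: 4.182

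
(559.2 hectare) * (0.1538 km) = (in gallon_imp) 1.892e+11. Check: 1 hectare = 10000 m^2, so 559.2 hectare = 559.2 * 10000 = 5592000 m^2. 1 km = 1000 m, so 0.1538 km = 0.1538 * 1000 = 153.8 m. Combine: 5592000 m^2 * 153.8 m = 8.600496e+08 m^3. 1 gallon_imp = 0.00454609 m^3, so 8.600496e+08 m^3 = 8.600496e+08 / 0.00454609 = 1.8918446e+11 gallon_imp ≈ 1.892e+11 gallon_imp (4 s.f.).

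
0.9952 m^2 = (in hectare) 1 hectare = 10000 m^2, so 0.9952 m^2 = 0.9952 / 10000 = 9.952e-05 hectare. Final answer: 9.952e-05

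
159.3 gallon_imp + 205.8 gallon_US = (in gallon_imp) 330.7. Check: 1 gallon_imp = 0.00454609 m^3, so 159.3 gallon_imp = 159.3 * 0.00454609 = 0.72419214 m^3. 1 gallon_US = 0.0037854118 m^3, so 205.8 gallon_US = 205.8 * 0.0037854118 = 0.77903775 m^3. Sum: 0.72419214 + 0.77903775 = 1.5032299 m^3. 1 gallon_imp = 0.00454609 m^3, so 1.5032299 m^3 = 1.5032299 / 0.00454609 = 330.66435 gallon_imp ≈ 330.7 gallon_imp (4 s.f.).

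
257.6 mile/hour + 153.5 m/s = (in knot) 1 mile/hour = 0.44704 m/s, so 257.6 mile/hour = 257.6 * 0.44704 = 115.1575 m/s. 153.5 m/s is already in m/s. Sum: 115.1575 + 153.5 = 268.6575 m/s. 1 knot = 0.51444444 m/s, so 268.6575 m/s = 268.6575 / 0.51444444 = 522.22841 knot ≈ 522.2 knot (4 s.f.). Final answer: 522.2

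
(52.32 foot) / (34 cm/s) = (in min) 1 foot = 0.3048 m, so 52.32 foot = 52.32 * 0.3048 = 15.947136 m. 1 cm/s = 0.01 m/s, so 34 cm/s = 34 * 0.01 = 0.34 m/s. Combine: 15.947136 m / 0.34 m/s = 46.903341 s. 1 min = 60 s, so 46.903341 s = 46.903341 / 60 = 0.78172235 min ≈ 0.7817 min (4 s.f.). Final answer: 0.7817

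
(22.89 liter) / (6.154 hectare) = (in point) 0.001054. Check: 1 liter = 0.001 m^3, so 22.89 liter = 22.89 * 0.001 = 0.02289 m^3. 1 hectare = 10000 m^2, so 6.154 hectare = 6.154 * 10000 = 61540 m^2. Combine: 0.02289 m^3 / 61540 m^2 = 3.719532e-07 m. 1 point = 0.00035277778 m, so 3.719532e-07 m = 3.719532e-07 / 0.00035277778 = 0.0010543555 point ≈ 0.001054 point (4 s.f.).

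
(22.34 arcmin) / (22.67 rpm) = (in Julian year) 8.674e-11. Check: 1 arcmin = 0.00029088821 rad, so 22.34 arcmin = 22.34 * 0.00029088821 = 0.0064984426 rad. 1 rpm = 0.10471976 rad/s, so 22.67 rpm = 22.67 * 0.10471976 = 2.3739968 rad/s. Combine: 0.0064984426 rad / 2.3739968 rad/s = 0.0027373425 s. 1 Julian year = 31557600 s, so 0.0027373425 s = 0.0027373425 / 31557600 = 8.6741151e-11 Julian year ≈ 8.674e-11 Julian year (4 s.f.).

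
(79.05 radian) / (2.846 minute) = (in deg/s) 26.52. Check: 79.05 radian = 79.05 rad. 1 minute = 60 s, so 2.846 minute = 2.846 * 60 = 170.76 s. Combine: 79.05 rad / 170.76 s = 0.46293043 rad/s. 1 deg/s = 0.017453293 rad/s, so 0.46293043 rad/s = 0.46293043 / 0.017453293 = 26.52396 deg/s ≈ 26.52 deg/s (4 s.f.).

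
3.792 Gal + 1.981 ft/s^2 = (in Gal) 1 Gal = 0.01 m/s^2, so 3.792 Gal = 3.792 * 0.01 = 0.03792 m/s^2. 1 ft/s^2 = 0.3048 m/s^2, so 1.981 ft/s^2 = 1.981 * 0.3048 = 0.6038088 m/s^2. Sum: 0.03792 + 0.6038088 = 0.6417288 m/s^2. 1 Gal = 0.01 m/s^2, so 0.6417288 m/s^2 = 0.6417288 / 0.01 = 64.17288 Gal ≈ 64.17 Gal (4 s.f.). Final answer: 64.17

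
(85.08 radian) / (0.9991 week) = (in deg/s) 0.008067. Check: 85.08 radian = 85.08 rad. 1 week = 604800 s, so 0.9991 week = 0.9991 * 604800 = 604255.68 s. Combine: 85.08 rad / 604255.68 s = 0.00014080132 rad/s. 1 deg/s = 0.017453293 rad/s, so 0.00014080132 rad/s = 0.00014080132 / 0.017453293 = 0.0080673216 deg/s ≈ 0.008067 deg/s (4 s.f.).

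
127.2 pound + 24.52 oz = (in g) 1 pound = 0.45359237 kg, so 127.2 pound = 127.2 * 0.45359237 = 57.696949 kg. 1 oz = 0.028349523 kg, so 24.52 oz = 24.52 * 0.028349523 = 0.69513031 kg. Sum: 57.696949 + 0.69513031 = 58.39208 kg. 1 g = 0.001 kg, so 58.39208 kg = 58.39208 / 0.001 = 58392.08 g ≈ 5.839e+04 g (4 s.f.). Final answer: 5.839e+04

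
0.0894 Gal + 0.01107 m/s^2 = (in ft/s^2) 1 Gal = 0.01 m/s^2, so 0.0894 Gal = 0.0894 * 0.01 = 0.000894 m/s^2. 0.01107 m/s^2 is already in m/s^2. Sum: 0.000894 + 0.01107 = 0.011964 m/s^2. 1 ft/s^2 = 0.3048 m/s^2, so 0.011964 m/s^2 = 0.011964 / 0.3048 = 0.039251969 ft/s^2 ≈ 0.03925 ft/s^2 (4 s.f.). Final answer: 0.03925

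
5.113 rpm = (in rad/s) 1 rpm = 0.10471976 rad/s, so 5.113 rpm = 5.113 * 0.10471976 = 0.53543211 rad/s. Result: 0.53543211 rad/s ≈ 0.5354 rad/s (4 s.f.). Final answer: 0.5354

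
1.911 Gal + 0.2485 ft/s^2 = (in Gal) 1 Gal = 0.01 m/s^2, so 1.911 Gal = 1.911 * 0.01 = 0.01911 m/s^2. 1 ft/s^2 = 0.3048 m/s^2, so 0.2485 ft/s^2 = 0.2485 * 0.3048 = 0.0757428 m/s^2. Sum: 0.01911 + 0.0757428 = 0.0948528 m/s^2. 1 Gal = 0.01 m/s^2, so 0.0948528 m/s^2 = 0.0948528 / 0.01 = 9.48528 Gal ≈ 9.485 Gal (4 s.f.). Final answer: 9.485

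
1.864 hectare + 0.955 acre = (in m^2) 2.25e+04. Check: 1 hectare = 10000 m^2, so 1.864 hectare = 1.864 * 10000 = 18640 m^2. 1 acre = 4046.8564 m^2, so 0.955 acre = 0.955 * 4046.8564 = 3864.7479 m^2. Sum: 18640 + 3864.7479 = 22504.748 m^2. Result: 22504.748 m^2 ≈ 2.25e+04 m^2 (4 s.f.).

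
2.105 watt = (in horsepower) 2.105 watt = 2.105 W. 1 horsepower = 745.69987 W, so 2.105 W = 2.105 / 745.69987 = 0.0028228515 horsepower ≈ 0.002823 horsepower (4 s.f.). Final answer: 0.002823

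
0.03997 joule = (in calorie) 0.009553. Check: 0.03997 joule = 0.03997 J. 1 calorie = 4.184 J, so 0.03997 J = 0.03997 / 4.184 = 0.0095530593 calorie ≈ 0.009553 calorie (4 s.f.).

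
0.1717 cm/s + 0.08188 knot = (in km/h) 0.1578. Check: 1 cm/s = 0.01 m/s, so 0.1717 cm/s = 0.1717 * 0.01 = 0.001717 m/s. 1 knot = 0.51444444 m/s, so 0.08188 knot = 0.08188 * 0.51444444 = 0.042122711 m/s. Sum: 0.001717 + 0.042122711 = 0.043839711 m/s. 1 km/h = 0.27777778 m/s, so 0.043839711 m/s = 0.043839711 / 0.27777778 = 0.15782296 km/h ≈ 0.1578 km/h (4 s.f.).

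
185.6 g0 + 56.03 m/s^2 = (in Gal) 1 g0 = 9.80665 m/s^2, so 185.6 g0 = 185.6 * 9.80665 = 1820.1142 m/s^2. 56.03 m/s^2 is already in m/s^2. Sum: 1820.1142 + 56.03 = 1876.1442 m/s^2. 1 Gal = 0.01 m/s^2, so 1876.1442 m/s^2 = 1876.1442 / 0.01 = 187614.42 Gal ≈ 1.876e+05 Gal (4 s.f.). Final answer: 1.876e+05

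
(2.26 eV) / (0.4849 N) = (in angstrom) 7.467e-09. Check: 1 eV = 1.6021766e-19 J, so 2.26 eV = 2.26 * 1.6021766e-19 = 3.6209192e-19 J. 0.4849 N is already in N. Combine: 3.6209192e-19 J / 0.4849 N = 7.4673524e-19 m. 1 angstrom = 1e-10 m, so 7.4673524e-19 m = 7.4673524e-19 / 1e-10 = 7.4673524e-09 angstrom ≈ 7.467e-09 angstrom (4 s.f.).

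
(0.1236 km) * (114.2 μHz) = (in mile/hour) 0.03157. Check: 1 km = 1000 m, so 0.1236 km = 0.1236 * 1000 = 123.6 m. 1 μHz = 1e-06 Hz, so 114.2 μHz = 114.2 * 1e-06 = 0.0001142 Hz. Combine: 123.6 m * 0.0001142 Hz = 0.01411512 m/s. 1 mile/hour = 0.44704 m/s, so 0.01411512 m/s = 0.01411512 / 0.44704 = 0.031574624 mile/hour ≈ 0.03157 mile/hour (4 s.f.).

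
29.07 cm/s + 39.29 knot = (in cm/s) 2050. Check: 1 cm/s = 0.01 m/s, so 29.07 cm/s = 29.07 * 0.01 = 0.2907 m/s. 1 knot = 0.51444444 m/s, so 39.29 knot = 39.29 * 0.51444444 = 20.212522 m/s. Sum: 0.2907 + 20.212522 = 20.503222 m/s. 1 cm/s = 0.01 m/s, so 20.503222 m/s = 20.503222 / 0.01 = 2050.3222 cm/s ≈ 2050 cm/s (4 s.f.).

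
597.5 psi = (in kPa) 1 psi = 6894.7573 Pa, so 597.5 psi = 597.5 * 6894.7573 = 4119617.5 Pa. 1 kPa = 1000 Pa, so 4119617.5 Pa = 4119617.5 / 1000 = 4119.6175 kPa ≈ 4120 kPa (4 s.f.). Final answer: 4120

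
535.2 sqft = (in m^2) 49.72. Check: 1 sqft = 0.09290304 m^2, so 535.2 sqft = 535.2 * 0.09290304 = 49.721707 m^2. Result: 49.721707 m^2 ≈ 49.72 m^2 (4 s.f.).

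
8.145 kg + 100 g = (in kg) 8.245. Check: 8.145 kg is already in kg. 1 g = 0.001 kg, so 100 g = 100 * 0.001 = 0.1 kg. Sum: 8.145 + 0.1 = 8.245 kg. Result: 8.245 kg.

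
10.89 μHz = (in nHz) 1 μHz = 1e-06 Hz, so 10.89 μHz = 10.89 * 1e-06 = 1.089e-05 Hz. 1 nHz = 1e-09 Hz, so 1.089e-05 Hz = 1.089e-05 / 1e-09 = 10890 nHz ≈ 1.089e+04 nHz (4 s.f.). Final answer: 1.089e+04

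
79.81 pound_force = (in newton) 355. Check: 1 pound_force = 4.4482216 N, so 79.81 pound_force = 79.81 * 4.4482216 = 355.01257 N. 355.01257 N = 355.01257 newton ≈ 355 newton (4 s.f.).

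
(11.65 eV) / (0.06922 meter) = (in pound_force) 6.062e-18. Check: 1 eV = 1.6021766e-19 J, so 11.65 eV = 11.65 * 1.6021766e-19 = 1.8665358e-18 J. 0.06922 meter = 0.06922 m. Combine: 1.8665358e-18 J / 0.06922 m = 2.6965267e-17 N. 1 pound_force = 4.4482216 N, so 2.6965267e-17 N = 2.6965267e-17 / 4.4482216 = 6.0620332e-18 pound_force ≈ 6.062e-18 pound_force (4 s.f.).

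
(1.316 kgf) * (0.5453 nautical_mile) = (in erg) 1 kgf = 9.80665 N, so 1.316 kgf = 1.316 * 9.80665 = 12.905551 N. 1 nautical_mile = 1852 m, so 0.5453 nautical_mile = 0.5453 * 1852 = 1009.8956 m. Combine: 12.905551 N * 1009.8956 m = 13033.26 J. 1 erg = 1e-07 J, so 13033.26 J = 13033.26 / 1e-07 = 1.303326e+11 erg ≈ 1.303e+11 erg (4 s.f.). Final answer: 1.303e+11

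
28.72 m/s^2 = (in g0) 1 g0 = 9.80665 m/s^2, so 28.72 m/s^2 = 28.72 / 9.80665 = 2.928625 g0 ≈ 2.929 g0 (4 s.f.). Final answer: 2.929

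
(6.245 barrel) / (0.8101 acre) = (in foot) 1 barrel = 0.15898729 m^3, so 6.245 barrel = 6.245 * 0.15898729 = 0.99287566 m^3. 1 acre = 4046.8564 m^2, so 0.8101 acre = 0.8101 * 4046.8564 = 3278.3584 m^2. Combine: 0.99287566 m^3 / 3278.3584 m^2 = 0.00030285757 m. 1 foot = 0.3048 m, so 0.00030285757 m = 0.00030285757 / 0.3048 = 0.0009936272 foot ≈ 0.0009936 foot (4 s.f.). Final answer: 0.0009936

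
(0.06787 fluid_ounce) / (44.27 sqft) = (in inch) 1.921e-05. Check: 1 fluid_ounce = 2.957353e-05 m^3, so 0.06787 fluid_ounce = 0.06787 * 2.957353e-05 = 2.0071555e-06 m^3. 1 sqft = 0.09290304 m^2, so 44.27 sqft = 44.27 * 0.09290304 = 4.1128176 m^2. Combine: 2.0071555e-06 m^3 / 4.1128176 m^2 = 4.8802443e-07 m. 1 inch = 0.0254 m, so 4.8802443e-07 m = 4.8802443e-07 / 0.0254 = 1.921356e-05 inch ≈ 1.921e-05 inch (4 s.f.).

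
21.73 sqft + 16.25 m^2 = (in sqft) 1 sqft = 0.09290304 m^2, so 21.73 sqft = 21.73 * 0.09290304 = 2.0187831 m^2. 16.25 m^2 is already in m^2. Sum: 2.0187831 + 16.25 = 18.268783 m^2. 1 sqft = 0.09290304 m^2, so 18.268783 m^2 = 18.268783 / 0.09290304 = 196.64354 sqft ≈ 196.6 sqft (4 s.f.). Final answer: 196.6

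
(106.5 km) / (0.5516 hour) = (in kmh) 1 km = 1000 m, so 106.5 km = 106.5 * 1000 = 106500 m. 1 hour = 3600 s, so 0.5516 hour = 0.5516 * 3600 = 1985.76 s. Combine: 106500 m / 1985.76 s = 53.631859 m/s. 1 kmh = 0.27777778 m/s, so 53.631859 m/s = 53.631859 / 0.27777778 = 193.07469 kmh ≈ 193.1 kmh (4 s.f.). Final answer: 193.1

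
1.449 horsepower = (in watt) 1 horsepower = 745.69987 W, so 1.449 horsepower = 1.449 * 745.69987 = 1080.5191 W. 1080.5191 W = 1080.5191 watt ≈ 1081 watt (4 s.f.). Final answer: 1081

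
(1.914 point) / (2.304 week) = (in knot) 9.419e-10. Check: 1 point = 0.00035277778 m, so 1.914 point = 1.914 * 0.00035277778 = 0.00067521667 m. 1 week = 604800 s, so 2.304 week = 2.304 * 604800 = 1393459.2 s. Combine: 0.00067521667 m / 1393459.2 s = 4.8456149e-10 m/s. 1 knot = 0.51444444 m/s, so 4.8456149e-10 m/s = 4.8456149e-10 / 0.51444444 = 9.4191218e-10 knot ≈ 9.419e-10 knot (4 s.f.).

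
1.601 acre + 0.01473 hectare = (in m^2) 6626. Check: 1 acre = 4046.8564 m^2, so 1.601 acre = 1.601 * 4046.8564 = 6479.0171 m^2. 1 hectare = 10000 m^2, so 0.01473 hectare = 0.01473 * 10000 = 147.3 m^2. Sum: 6479.0171 + 147.3 = 6626.3171 m^2. Result: 6626.3171 m^2 ≈ 6626 m^2 (4 s.f.).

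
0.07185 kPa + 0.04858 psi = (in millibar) 1 kPa = 1000 Pa, so 0.07185 kPa = 0.07185 * 1000 = 71.85 Pa. 1 psi = 6894.7573 Pa, so 0.04858 psi = 0.04858 * 6894.7573 = 334.94731 Pa. Sum: 71.85 + 334.94731 = 406.79731 Pa. 1 millibar = 100 Pa, so 406.79731 Pa = 406.79731 / 100 = 4.0679731 millibar ≈ 4.068 millibar (4 s.f.). Final answer: 4.068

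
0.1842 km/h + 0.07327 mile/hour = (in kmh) 0.3021. Check: 1 km/h = 0.27777778 m/s, so 0.1842 km/h = 0.1842 * 0.27777778 = 0.051166667 m/s. 1 mile/hour = 0.44704 m/s, so 0.07327 mile/hour = 0.07327 * 0.44704 = 0.032754621 m/s. Sum: 0.051166667 + 0.032754621 = 0.083921287 m/s. 1 kmh = 0.27777778 m/s, so 0.083921287 m/s = 0.083921287 / 0.27777778 = 0.30211663 kmh ≈ 0.3021 kmh (4 s.f.).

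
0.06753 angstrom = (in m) 6.753e-12. Check: 1 angstrom = 1e-10 m, so 0.06753 angstrom = 0.06753 * 1e-10 = 6.753e-12 m. Result: 6.753e-12 m.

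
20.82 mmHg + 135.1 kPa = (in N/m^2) 1.379e+05. Check: 1 mmHg = 133.32237 Pa, so 20.82 mmHg = 20.82 * 133.32237 = 2775.7717 Pa. 1 kPa = 1000 Pa, so 135.1 kPa = 135.1 * 1000 = 135100 Pa. Sum: 2775.7717 + 135100 = 137875.77 Pa. 137875.77 Pa = 137875.77 N/m^2 ≈ 1.379e+05 N/m^2 (4 s.f.).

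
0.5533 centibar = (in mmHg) 4.15. Check: 1 centibar = 1000 Pa, so 0.5533 centibar = 0.5533 * 1000 = 553.3 Pa. 1 mmHg = 133.32237 Pa, so 553.3 Pa = 553.3 / 133.32237 = 4.1500913 mmHg ≈ 4.15 mmHg (4 s.f.).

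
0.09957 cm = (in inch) 1 cm = 0.01 m, so 0.09957 cm = 0.09957 * 0.01 = 0.0009957 m. 1 inch = 0.0254 m, so 0.0009957 m = 0.0009957 / 0.0254 = 0.039200787 inch ≈ 0.0392 inch (4 s.f.). Final answer: 0.0392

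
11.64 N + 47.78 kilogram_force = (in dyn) 4.802e+07. Check: 11.64 N is already in N. 1 kilogram_force = 9.80665 N, so 47.78 kilogram_force = 47.78 * 9.80665 = 468.56174 N. Sum: 11.64 + 468.56174 = 480.20174 N. 1 dyn = 1e-05 N, so 480.20174 N = 480.20174 / 1e-05 = 48020174 dyn ≈ 4.802e+07 dyn (4 s.f.).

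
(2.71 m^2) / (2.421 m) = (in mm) 2.71 m^2 is already in m^2. 2.421 m is already in m. Combine: 2.71 m^2 / 2.421 m = 1.1193722 m. 1 mm = 0.001 m, so 1.1193722 m = 1.1193722 / 0.001 = 1119.3722 mm ≈ 1119 mm (4 s.f.). Final answer: 1119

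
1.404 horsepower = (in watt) 1047. Check: 1 horsepower = 745.69987 W, so 1.404 horsepower = 1.404 * 745.69987 = 1046.9626 W. 1046.9626 W = 1046.9626 watt ≈ 1047 watt (4 s.f.).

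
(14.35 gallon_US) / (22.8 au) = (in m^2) 1 gallon_US = 0.0037854118 m^3, so 14.35 gallon_US = 14.35 * 0.0037854118 = 0.054320659 m^3. 1 au = 1.4959787e+11 m, so 22.8 au = 22.8 * 1.4959787e+11 = 3.4108315e+12 m. Combine: 0.054320659 m^3 / 3.4108315e+12 m = 1.5925929e-14 m^2. Result: 1.5925929e-14 m^2 ≈ 1.593e-14 m^2 (4 s.f.). Final answer: 1.593e-14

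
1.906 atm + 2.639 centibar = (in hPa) 1 atm = 101325 Pa, so 1.906 atm = 1.906 * 101325 = 193125.45 Pa. 1 centibar = 1000 Pa, so 2.639 centibar = 2.639 * 1000 = 2639 Pa. Sum: 193125.45 + 2639 = 195764.45 Pa. 1 hPa = 100 Pa, so 195764.45 Pa = 195764.45 / 100 = 1957.6445 hPa ≈ 1958 hPa (4 s.f.). Final answer: 1958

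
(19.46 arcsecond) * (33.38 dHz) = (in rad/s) 0.0003149. Check: 1 arcsecond = 4.8481368e-06 rad, so 19.46 arcsecond = 19.46 * 4.8481368e-06 = 9.4344742e-05 rad. 1 dHz = 0.1 Hz, so 33.38 dHz = 33.38 * 0.1 = 3.338 Hz. Combine: 9.4344742e-05 rad * 3.338 Hz = 0.00031492275 rad/s. Result: 0.00031492275 rad/s ≈ 0.0003149 rad/s (4 s.f.).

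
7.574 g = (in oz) 0.2672. Check: 1 g = 0.001 kg, so 7.574 g = 7.574 * 0.001 = 0.007574 kg. 1 oz = 0.028349523 kg, so 0.007574 kg = 0.007574 / 0.028349523 = 0.26716499 oz ≈ 0.2672 oz (4 s.f.).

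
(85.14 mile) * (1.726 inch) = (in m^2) 6007. Check: 1 mile = 1609.344 m, so 85.14 mile = 85.14 * 1609.344 = 137019.55 m. 1 inch = 0.0254 m, so 1.726 inch = 1.726 * 0.0254 = 0.0438404 m. Combine: 137019.55 m * 0.0438404 m = 6006.9918 m^2. Result: 6006.9918 m^2 ≈ 6007 m^2 (4 s.f.).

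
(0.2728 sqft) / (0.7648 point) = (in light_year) 9.929e-15. Check: 1 sqft = 0.09290304 m^2, so 0.2728 sqft = 0.2728 * 0.09290304 = 0.025343949 m^2. 1 point = 0.00035277778 m, so 0.7648 point = 0.7648 * 0.00035277778 = 0.00026980444 m. Combine: 0.025343949 m^2 / 0.00026980444 m = 93.934514 m. 1 light_year = 9.4607305e+15 m, so 93.934514 m = 93.934514 / 9.4607305e+15 = 9.9288859e-15 light_year ≈ 9.929e-15 light_year (4 s.f.).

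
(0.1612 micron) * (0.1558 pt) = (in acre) 1 micron = 1e-06 m, so 0.1612 micron = 0.1612 * 1e-06 = 1.612e-07 m. 1 pt = 0.00035277778 m, so 0.1558 pt = 0.1558 * 0.00035277778 = 5.4962778e-05 m. Combine: 1.612e-07 m * 5.4962778e-05 m = 8.8599998e-12 m^2. 1 acre = 4046.8564 m^2, so 8.8599998e-12 m^2 = 8.8599998e-12 / 4046.8564 = 2.1893536e-15 acre ≈ 2.189e-15 acre (4 s.f.). Final answer: 2.189e-15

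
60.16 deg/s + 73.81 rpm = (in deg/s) 1 deg/s = 0.017453293 rad/s, so 60.16 deg/s = 60.16 * 0.017453293 = 1.0499901 rad/s. 1 rpm = 0.10471976 rad/s, so 73.81 rpm = 73.81 * 0.10471976 = 7.7293651 rad/s. Sum: 1.0499901 + 7.7293651 = 8.7793552 rad/s. 1 deg/s = 0.017453293 rad/s, so 8.7793552 rad/s = 8.7793552 / 0.017453293 = 503.02 deg/s ≈ 503 deg/s (4 s.f.). Final answer: 503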